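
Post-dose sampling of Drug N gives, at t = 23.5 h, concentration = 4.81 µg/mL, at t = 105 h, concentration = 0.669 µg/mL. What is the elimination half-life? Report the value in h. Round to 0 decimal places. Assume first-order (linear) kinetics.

k = ln(C₁/C₂) / (t₂ − t₁) = ln(4.81/0.669) / (105 − 23.5)
  = 1.973 / 81.50 = 0.02421 h⁻¹
t½ = ln2 / k = 0.693147 / 0.02421 = 28.63 h

29 h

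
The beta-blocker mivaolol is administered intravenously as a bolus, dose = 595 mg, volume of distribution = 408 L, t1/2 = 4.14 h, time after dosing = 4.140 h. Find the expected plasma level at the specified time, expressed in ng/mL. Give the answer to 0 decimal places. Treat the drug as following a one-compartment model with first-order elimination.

C₀ = Dose / Vd = 595.0 / 408 = 1.458 mg/L
k = ln2 / t½ = 0.693147 / 4.14 = 0.1674 h⁻¹
t / t½ = 4.140 / 4.14 = 1 half-lives
C = C₀ × (1/2)^1 = 1.458 × 0.5000 = 0.7290 mg/L
Convert: 0.7290 mg/L × 1000 = 729.0 ng/mL

729 ng/mL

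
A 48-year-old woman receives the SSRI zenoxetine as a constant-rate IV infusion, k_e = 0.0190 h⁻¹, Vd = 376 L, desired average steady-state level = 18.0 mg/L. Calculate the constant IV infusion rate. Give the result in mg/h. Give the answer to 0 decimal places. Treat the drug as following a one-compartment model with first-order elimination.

129 mg/h

CL = k × Vd = 0.01900 × 376 = 7.144 L/h
At steady state, infusion rate R₀ = Css × CL = 18.0 × 7.144 = 128.6 mg/h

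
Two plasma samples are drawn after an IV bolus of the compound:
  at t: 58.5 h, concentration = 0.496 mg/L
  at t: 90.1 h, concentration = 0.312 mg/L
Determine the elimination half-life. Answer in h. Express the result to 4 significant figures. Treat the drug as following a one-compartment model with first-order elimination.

k = ln(C₁/C₂) / (t₂ − t₁) = ln(0.496/0.312) / (90.1 − 58.5)
  = 0.4636 / 31.60 = 0.01467 h⁻¹
t½ = ln2 / k = 0.693147 / 0.01467 = 47.25 h

47.25 h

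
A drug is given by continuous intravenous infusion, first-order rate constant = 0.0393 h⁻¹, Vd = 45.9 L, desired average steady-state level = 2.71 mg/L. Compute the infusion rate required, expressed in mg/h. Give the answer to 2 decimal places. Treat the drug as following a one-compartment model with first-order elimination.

CL = k × Vd = 0.03930 × 45.9 = 1.804 L/h
At steady state, infusion rate R₀ = Css × CL = 2.71 × 1.804 = 4.889 mg/h

4.89 mg/h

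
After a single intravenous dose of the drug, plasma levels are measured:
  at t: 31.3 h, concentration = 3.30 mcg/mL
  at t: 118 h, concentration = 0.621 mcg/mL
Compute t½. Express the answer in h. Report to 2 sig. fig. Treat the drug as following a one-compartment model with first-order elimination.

k = ln(C₁/C₂) / (t₂ − t₁) = ln(3.30/0.621) / (118 − 31.3)
  = 1.670 / 86.70 = 0.01926 h⁻¹
t½ = ln2 / k = 0.693147 / 0.01926 = 35.99 h

36 h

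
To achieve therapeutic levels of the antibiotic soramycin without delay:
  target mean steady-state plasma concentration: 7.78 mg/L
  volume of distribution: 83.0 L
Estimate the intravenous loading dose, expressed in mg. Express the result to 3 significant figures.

LD = Css × Vd = 7.78 × 83.0 = 645.7 mg

646 mg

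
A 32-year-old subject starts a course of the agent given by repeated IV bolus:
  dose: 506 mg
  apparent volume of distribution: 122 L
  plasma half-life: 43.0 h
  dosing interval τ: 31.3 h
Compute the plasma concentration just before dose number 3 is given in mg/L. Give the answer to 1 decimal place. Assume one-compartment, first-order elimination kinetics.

C₀ per dose = Dose / Vd = 506 / 122 = 4.148 mg/L
k = ln2 / t½ = 0.693147 / 43.0 = 0.01612 h⁻¹
Fraction remaining after one interval: r = e^(−kτ) = e^(−0.01612 × 31.3) = 0.6038
Before dose 3, 2 doses have been given (aged 1τ, 2τ).
C_trough = C₀ × (r + r²) = 4.148 × (0.6038 + 0.3646) = 4.017 mg/L

4.0 mg/L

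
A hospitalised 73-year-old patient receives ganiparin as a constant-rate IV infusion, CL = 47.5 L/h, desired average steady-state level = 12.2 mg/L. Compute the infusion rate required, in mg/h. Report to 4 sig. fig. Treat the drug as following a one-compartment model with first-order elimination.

579.5 mg/h

At steady state, infusion rate R₀ = Css × CL = 12.2 × 47.50 = 579.5 mg/h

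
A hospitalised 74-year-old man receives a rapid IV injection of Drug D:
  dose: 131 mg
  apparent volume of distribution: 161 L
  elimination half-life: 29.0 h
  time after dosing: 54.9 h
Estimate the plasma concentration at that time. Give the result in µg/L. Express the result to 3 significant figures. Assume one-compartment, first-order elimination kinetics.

C₀ = Dose / Vd = 131.0 / 161 = 0.8137 mg/L
k = ln2 / t½ = 0.693147 / 29.0 = 0.02390 h⁻¹
C = C₀ · e^(−k·t) = 0.8137 × e^(−0.02390 × 54.9)
  = 0.8137 × 0.2693 = 0.2191 mg/L
Convert: 0.2191 mg/L × 1000 = 219.1 µg/L

219 µg/L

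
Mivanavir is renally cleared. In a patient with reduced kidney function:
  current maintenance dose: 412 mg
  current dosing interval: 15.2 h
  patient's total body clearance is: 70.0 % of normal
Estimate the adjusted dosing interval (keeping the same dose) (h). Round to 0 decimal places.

22 h

To keep the same average steady-state level, dosing rate must scale with clearance.
CL ratio = 70.0 / 100 = 0.7000
New interval (same dose) = 15.2 / 0.7000 = 21.71 h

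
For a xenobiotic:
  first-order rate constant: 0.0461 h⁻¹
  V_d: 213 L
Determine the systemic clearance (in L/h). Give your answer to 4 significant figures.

9.819 L/h

CL = k × Vd = 0.0461 × 213 = 9.819 L/h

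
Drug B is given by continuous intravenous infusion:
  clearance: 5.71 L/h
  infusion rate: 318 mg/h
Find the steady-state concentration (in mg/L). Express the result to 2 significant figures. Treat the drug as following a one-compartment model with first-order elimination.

At steady state Css = R₀ / CL = 318 / 5.710 = 55.69 mg/L

56 mg/L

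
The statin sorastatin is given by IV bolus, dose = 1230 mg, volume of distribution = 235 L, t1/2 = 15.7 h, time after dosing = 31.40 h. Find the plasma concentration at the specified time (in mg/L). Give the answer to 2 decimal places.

C₀ = Dose / Vd = 1230 / 235 = 5.234 mg/L
k = ln2 / t½ = 0.693147 / 15.7 = 0.04415 h⁻¹
t / t½ = 31.40 / 15.7 = 2 half-lives
C = C₀ × (1/2)^2 = 5.234 × 0.2500 = 1.309 mg/L

1.31 mg/L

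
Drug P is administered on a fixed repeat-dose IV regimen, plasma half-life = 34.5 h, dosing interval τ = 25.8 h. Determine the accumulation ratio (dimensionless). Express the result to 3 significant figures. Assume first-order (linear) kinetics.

2.47

k = ln2 / t½ = 0.693147 / 34.5 = 0.02009 h⁻¹
e^(−kτ) = e^(−0.02009 × 25.8) = 0.5955
Accumulation ratio R = 1 / (1 − e^(−kτ)) = 1 / (1 − 0.5955) = 2.472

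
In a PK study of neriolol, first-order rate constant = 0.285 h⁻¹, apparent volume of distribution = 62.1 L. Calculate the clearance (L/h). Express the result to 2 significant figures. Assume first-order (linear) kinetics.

18 L/h

CL = k × Vd = 0.285 × 62.1 = 17.70 L/h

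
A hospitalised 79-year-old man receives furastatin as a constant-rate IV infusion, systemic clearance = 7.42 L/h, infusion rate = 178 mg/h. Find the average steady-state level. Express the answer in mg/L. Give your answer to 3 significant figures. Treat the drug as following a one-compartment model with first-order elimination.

24.0 mg/L

At steady state Css = R₀ / CL = 178 / 7.420 = 23.99 mg/L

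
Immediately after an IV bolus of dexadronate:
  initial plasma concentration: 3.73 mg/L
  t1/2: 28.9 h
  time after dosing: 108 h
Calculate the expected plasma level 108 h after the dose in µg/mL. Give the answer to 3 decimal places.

0.280 µg/mL

k = ln2 / t½ = 0.693147 / 28.9 = 0.02398 h⁻¹
C = C₀ · e^(−k·t) = 3.730 × e^(−0.02398 × 108)
  = 3.730 × 0.07503 = 0.2799 mg/L
(0.2799 mg/L = 0.2799 µg/mL)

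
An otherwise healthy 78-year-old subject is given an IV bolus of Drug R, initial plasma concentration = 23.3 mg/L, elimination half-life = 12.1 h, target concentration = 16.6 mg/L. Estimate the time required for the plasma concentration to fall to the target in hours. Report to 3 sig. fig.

k = ln2 / t½ = 0.693147 / 12.1 = 0.05728 h⁻¹
t = ln(C₀ / C) / k = ln(23.30 / 16.6) / 0.05728
  = ln(1.404) / 0.05728 = 0.3393 / 0.05728 = 5.924 h

5.92 h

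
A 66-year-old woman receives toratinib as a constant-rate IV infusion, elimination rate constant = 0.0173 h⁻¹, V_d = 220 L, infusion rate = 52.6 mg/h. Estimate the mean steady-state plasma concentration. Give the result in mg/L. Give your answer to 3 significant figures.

CL = k × Vd = 0.01730 × 220 = 3.806 L/h
At steady state Css = R₀ / CL = 52.6 / 3.806 = 13.82 mg/L

13.8 mg/L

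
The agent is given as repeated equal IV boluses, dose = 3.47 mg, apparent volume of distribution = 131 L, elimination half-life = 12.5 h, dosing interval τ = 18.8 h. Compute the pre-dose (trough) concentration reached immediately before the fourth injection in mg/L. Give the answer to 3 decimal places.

C₀ per dose = Dose / Vd = 3.47 / 131 = 0.02649 mg/L
k = ln2 / t½ = 0.693147 / 12.5 = 0.05545 h⁻¹
Fraction remaining after one interval: r = e^(−kτ) = e^(−0.05545 × 18.8) = 0.3526
Before dose 4, 3 doses have been given (aged 1τ, 2τ, 3τ).
C_trough = C₀ × (r + r² + … + r^3) = C₀ × r(1−r^3)/(1−r)
        = 0.02649 × 0.3526 × (1 − 0.04384) / (1 − 0.3526) = 0.01380 mg/L

0.014 mg/L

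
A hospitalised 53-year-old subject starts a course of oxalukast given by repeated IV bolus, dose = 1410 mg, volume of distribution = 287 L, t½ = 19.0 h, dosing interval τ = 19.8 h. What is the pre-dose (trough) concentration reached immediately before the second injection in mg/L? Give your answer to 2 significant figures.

C₀ per dose = Dose / Vd = 1410 / 287 = 4.913 mg/L
k = ln2 / t½ = 0.693147 / 19.0 = 0.03648 h⁻¹
Fraction remaining after one interval: r = e^(−kτ) = e^(−0.03648 × 19.8) = 0.4856
Before dose 2, 1 dose has been given (aged 1τ).
C_trough = C₀ × r = 4.913 × 0.4856 = 2.386 mg/L

2.4 mg/L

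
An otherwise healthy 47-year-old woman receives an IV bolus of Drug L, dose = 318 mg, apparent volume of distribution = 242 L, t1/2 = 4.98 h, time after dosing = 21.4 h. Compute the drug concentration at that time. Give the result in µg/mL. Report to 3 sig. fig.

C₀ = Dose / Vd = 318.0 / 242 = 1.314 mg/L
k = ln2 / t½ = 0.693147 / 4.98 = 0.1392 h⁻¹
C = C₀ · e^(−k·t) = 1.314 × e^(−0.1392 × 21.4)
  = 1.314 × 0.05085 = 0.06682 mg/L
(0.06682 mg/L = 0.06682 µg/mL)

0.0668 µg/mL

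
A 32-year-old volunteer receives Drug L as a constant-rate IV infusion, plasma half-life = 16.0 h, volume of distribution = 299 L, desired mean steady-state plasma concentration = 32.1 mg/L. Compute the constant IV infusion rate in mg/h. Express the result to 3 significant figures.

416 mg/h

k = ln2 / t½ = 0.693147 / 16.0 = 0.04332 h⁻¹
CL = k × Vd = 0.04332 × 299 = 12.95 L/h
At steady state, infusion rate R₀ = Css × CL = 32.1 × 12.95 = 415.7 mg/h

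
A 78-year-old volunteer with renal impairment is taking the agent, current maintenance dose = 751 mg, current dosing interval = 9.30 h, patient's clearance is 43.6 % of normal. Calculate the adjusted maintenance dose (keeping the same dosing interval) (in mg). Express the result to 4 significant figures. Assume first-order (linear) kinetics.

327.4 mg

To keep the same average steady-state level, dosing rate must scale with clearance.
CL ratio = 43.6 / 100 = 0.4360
New dose (same interval) = 751 × 0.4360 = 327.4 mg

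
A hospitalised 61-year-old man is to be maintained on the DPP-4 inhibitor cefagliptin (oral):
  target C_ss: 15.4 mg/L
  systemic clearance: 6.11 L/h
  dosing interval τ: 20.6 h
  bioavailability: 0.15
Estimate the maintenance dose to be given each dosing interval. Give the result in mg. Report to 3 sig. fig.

12900 mg

At steady state, F × (Dose/τ) = Css × CL.
Dose = Css × CL × τ / F = 15.4 × 6.110 × 20.6 / 0.15 = 12920 mg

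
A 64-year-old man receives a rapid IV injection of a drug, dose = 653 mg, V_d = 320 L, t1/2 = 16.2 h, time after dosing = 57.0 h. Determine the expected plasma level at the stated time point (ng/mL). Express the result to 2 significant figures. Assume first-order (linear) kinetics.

C₀ = Dose / Vd = 653.0 / 320 = 2.041 mg/L
k = ln2 / t½ = 0.693147 / 16.2 = 0.04279 h⁻¹
C = C₀ · e^(−k·t) = 2.041 × e^(−0.04279 × 57.0)
  = 2.041 × 0.08725 = 0.1781 mg/L
Convert: 0.1781 mg/L × 1000 = 178.1 ng/mL

180 ng/mL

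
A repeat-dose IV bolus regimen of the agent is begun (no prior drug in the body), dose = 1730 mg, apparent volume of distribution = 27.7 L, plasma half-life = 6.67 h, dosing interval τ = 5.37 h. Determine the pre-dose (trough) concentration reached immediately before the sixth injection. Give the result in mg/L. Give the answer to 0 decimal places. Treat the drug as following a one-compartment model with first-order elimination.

78 mg/L

C₀ per dose = Dose / Vd = 1730 / 27.7 = 62.45 mg/L
k = ln2 / t½ = 0.693147 / 6.67 = 0.1039 h⁻¹
Fraction remaining after one interval: r = e^(−kτ) = e^(−0.1039 × 5.37) = 0.5724
Before dose 6, 5 doses have been given (aged 1τ, 2τ, 3τ, 4τ, 5τ).
C_trough = C₀ × (r + r² + … + r^5) = C₀ × r(1−r^5)/(1−r)
        = 62.45 × 0.5724 × (1 − 0.06145) / (1 − 0.5724) = 78.46 mg/L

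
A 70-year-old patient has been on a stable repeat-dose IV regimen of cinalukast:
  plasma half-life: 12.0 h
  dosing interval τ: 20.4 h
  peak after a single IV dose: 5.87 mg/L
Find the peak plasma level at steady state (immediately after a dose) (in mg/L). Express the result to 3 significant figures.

k = ln2 / t½ = 0.693147 / 12.0 = 0.05776 h⁻¹
e^(−kτ) = e^(−0.05776 × 20.4) = 0.3078
Accumulation ratio R = 1 / (1 − e^(−kτ)) = 1 / (1 − 0.3078) = 1.445
Steady-state peak = C₀ × R = 5.87 × 1.445 = 8.482 mg/L

8.48 mg/L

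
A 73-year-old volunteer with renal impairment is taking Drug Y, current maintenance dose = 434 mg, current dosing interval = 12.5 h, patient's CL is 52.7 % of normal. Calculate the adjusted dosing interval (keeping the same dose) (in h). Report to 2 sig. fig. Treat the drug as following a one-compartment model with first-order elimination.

To keep the same average steady-state level, dosing rate must scale with clearance.
CL ratio = 52.7 / 100 = 0.5270
New interval (same dose) = 12.5 / 0.5270 = 23.72 h

24 h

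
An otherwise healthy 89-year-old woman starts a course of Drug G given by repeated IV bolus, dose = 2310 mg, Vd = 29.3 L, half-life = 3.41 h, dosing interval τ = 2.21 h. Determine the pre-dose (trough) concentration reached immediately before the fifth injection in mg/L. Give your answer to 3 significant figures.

116 mg/L

C₀ per dose = Dose / Vd = 2310 / 29.3 = 78.84 mg/L
k = ln2 / t½ = 0.693147 / 3.41 = 0.2033 h⁻¹
Fraction remaining after one interval: r = e^(−kτ) = e^(−0.2033 × 2.21) = 0.6381
Before dose 5, 4 doses have been given (aged 1τ, 2τ, 3τ, 4τ).
C_trough = C₀ × (r + r² + … + r^4) = C₀ × r(1−r^4)/(1−r)
        = 78.84 × 0.6381 × (1 − 0.1658) / (1 − 0.6381) = 116.0 mg/L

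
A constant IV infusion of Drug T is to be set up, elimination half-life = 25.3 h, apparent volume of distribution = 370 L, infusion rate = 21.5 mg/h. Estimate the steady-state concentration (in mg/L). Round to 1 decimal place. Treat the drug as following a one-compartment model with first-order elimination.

k = ln2 / t½ = 0.693147 / 25.3 = 0.02740 h⁻¹
CL = k × Vd = 0.02740 × 370 = 10.14 L/h
At steady state Css = R₀ / CL = 21.5 / 10.14 = 2.120 mg/L

2.1 mg/L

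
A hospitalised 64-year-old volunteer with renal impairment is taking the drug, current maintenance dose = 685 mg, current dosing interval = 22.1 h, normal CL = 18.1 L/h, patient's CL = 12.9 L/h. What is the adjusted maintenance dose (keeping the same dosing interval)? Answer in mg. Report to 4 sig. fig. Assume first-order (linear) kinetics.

To keep the same average steady-state level, dosing rate must scale with clearance.
CL ratio = 12.9 / 18.1 = 0.7127
New dose (same interval) = 685 × 0.7127 = 488.2 mg

488.2 mg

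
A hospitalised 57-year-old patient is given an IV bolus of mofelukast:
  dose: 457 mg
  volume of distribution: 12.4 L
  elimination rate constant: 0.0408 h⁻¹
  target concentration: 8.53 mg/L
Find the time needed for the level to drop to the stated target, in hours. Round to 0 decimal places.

36 h

C₀ = Dose / Vd = 457.0 / 12.4 = 36.85 mg/L
t = ln(C₀ / C) / k = ln(36.85 / 8.53) / 0.04080
  = ln(4.320) / 0.04080 = 1.463 / 0.04080 = 35.86 h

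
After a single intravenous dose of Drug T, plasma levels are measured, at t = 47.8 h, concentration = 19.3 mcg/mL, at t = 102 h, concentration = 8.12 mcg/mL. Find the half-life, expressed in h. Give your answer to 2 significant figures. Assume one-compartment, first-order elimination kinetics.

k = ln(C₁/C₂) / (t₂ − t₁) = ln(19.3/8.12) / (102 − 47.8)
  = 0.8658 / 54.20 = 0.01597 h⁻¹
t½ = ln2 / k = 0.693147 / 0.01597 = 43.40 h

43 h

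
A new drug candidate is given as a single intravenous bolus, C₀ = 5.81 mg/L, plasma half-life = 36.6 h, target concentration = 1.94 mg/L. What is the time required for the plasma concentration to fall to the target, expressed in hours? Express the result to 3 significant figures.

57.9 h

k = ln2 / t½ = 0.693147 / 36.6 = 0.01894 h⁻¹
t = ln(C₀ / C) / k = ln(5.810 / 1.94) / 0.01894
  = ln(2.995) / 0.01894 = 1.097 / 0.01894 = 57.92 h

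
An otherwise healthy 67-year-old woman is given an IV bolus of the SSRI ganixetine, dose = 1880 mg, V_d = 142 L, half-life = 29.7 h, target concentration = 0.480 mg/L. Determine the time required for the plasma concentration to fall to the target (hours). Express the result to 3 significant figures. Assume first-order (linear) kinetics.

142 h

C₀ = Dose / Vd = 1880 / 142 = 13.24 mg/L
k = ln2 / t½ = 0.693147 / 29.7 = 0.02334 h⁻¹
t = ln(C₀ / C) / k = ln(13.24 / 0.480) / 0.02334
  = ln(27.58) / 0.02334 = 3.317 / 0.02334 = 142.1 h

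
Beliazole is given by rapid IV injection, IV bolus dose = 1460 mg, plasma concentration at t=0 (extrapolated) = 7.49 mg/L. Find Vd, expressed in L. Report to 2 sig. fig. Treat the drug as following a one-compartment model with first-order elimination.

Vd = Dose / C₀ = 1460 / 7.49 = 194.9 L

190 L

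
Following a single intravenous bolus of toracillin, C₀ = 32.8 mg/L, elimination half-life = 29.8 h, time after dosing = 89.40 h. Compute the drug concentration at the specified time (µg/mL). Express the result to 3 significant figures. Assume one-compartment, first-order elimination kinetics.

k = ln2 / t½ = 0.693147 / 29.8 = 0.02326 h⁻¹
t / t½ = 89.40 / 29.8 = 3 half-lives
C = C₀ × (1/2)^3 = 32.80 × 0.1250 = 4.100 mg/L
(4.100 mg/L = 4.100 µg/mL)

4.10 µg/mL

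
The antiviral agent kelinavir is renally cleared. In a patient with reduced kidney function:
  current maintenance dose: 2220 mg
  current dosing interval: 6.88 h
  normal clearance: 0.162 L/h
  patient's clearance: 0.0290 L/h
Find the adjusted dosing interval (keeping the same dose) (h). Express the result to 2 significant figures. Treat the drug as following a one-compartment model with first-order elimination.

To keep the same average steady-state level, dosing rate must scale with clearance.
CL ratio = 0.0290 / 0.162 = 0.1790
New interval (same dose) = 6.88 / 0.1790 = 38.44 h

38 h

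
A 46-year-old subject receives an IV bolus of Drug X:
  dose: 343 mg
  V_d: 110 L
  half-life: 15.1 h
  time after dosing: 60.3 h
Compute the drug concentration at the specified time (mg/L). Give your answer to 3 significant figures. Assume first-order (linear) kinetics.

C₀ = Dose / Vd = 343.0 / 110 = 3.118 mg/L
k = ln2 / t½ = 0.693147 / 15.1 = 0.04590 h⁻¹
C = C₀ · e^(−k·t) = 3.118 × e^(−0.04590 × 60.3)
  = 3.118 × 0.06280 = 0.1958 mg/L

0.196 mg/L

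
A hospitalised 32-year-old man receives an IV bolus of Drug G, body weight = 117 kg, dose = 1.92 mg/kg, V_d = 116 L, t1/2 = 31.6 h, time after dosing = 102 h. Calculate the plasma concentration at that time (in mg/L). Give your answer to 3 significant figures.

Total dose = 1.92 × 117 = 224.6 mg
C₀ = Dose / Vd = 224.6 / 116 = 1.936 mg/L
k = ln2 / t½ = 0.693147 / 31.6 = 0.02194 h⁻¹
C = C₀ · e^(−k·t) = 1.936 × e^(−0.02194 × 102)
  = 1.936 × 0.1067 = 0.2066 mg/L

0.207 mg/L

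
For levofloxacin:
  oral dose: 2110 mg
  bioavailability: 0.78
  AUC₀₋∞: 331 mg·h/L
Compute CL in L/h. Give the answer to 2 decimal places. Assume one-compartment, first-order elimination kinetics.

4.97 L/h

CL = F·Dose / AUC = 0.78 × 2110 / 331 = 4.972 L/h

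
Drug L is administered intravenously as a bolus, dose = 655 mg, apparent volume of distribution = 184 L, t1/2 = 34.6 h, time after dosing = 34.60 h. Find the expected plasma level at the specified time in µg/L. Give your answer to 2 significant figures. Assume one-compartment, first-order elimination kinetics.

C₀ = Dose / Vd = 655.0 / 184 = 3.560 mg/L
k = ln2 / t½ = 0.693147 / 34.6 = 0.02003 h⁻¹
t / t½ = 34.60 / 34.6 = 1 half-lives
C = C₀ × (1/2)^1 = 3.560 × 0.5000 = 1.780 mg/L
Convert: 1.780 mg/L × 1000 = 1780 µg/L

1800 µg/L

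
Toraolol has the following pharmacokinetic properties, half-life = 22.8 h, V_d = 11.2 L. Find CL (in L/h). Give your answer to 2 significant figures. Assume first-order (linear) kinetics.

0.34 L/h

k = ln2 / t½ = 0.693147 / 22.8 = 0.03040 h⁻¹
CL = k × Vd = 0.03040 × 11.2 = 0.3405 L/h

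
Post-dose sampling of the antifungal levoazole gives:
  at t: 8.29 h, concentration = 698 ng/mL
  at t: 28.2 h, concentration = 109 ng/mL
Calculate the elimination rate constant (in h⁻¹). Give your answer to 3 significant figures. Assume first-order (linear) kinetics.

0.0933 h⁻¹

k = ln(C₁/C₂) / (t₂ − t₁) = ln(698/109) / (28.2 − 8.29)
  = 1.857 / 19.91 = 0.09327 h⁻¹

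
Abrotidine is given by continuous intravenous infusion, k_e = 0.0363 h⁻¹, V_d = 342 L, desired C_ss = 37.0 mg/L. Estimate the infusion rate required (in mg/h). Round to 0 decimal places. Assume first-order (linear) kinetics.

459 mg/h

CL = k × Vd = 0.03630 × 342 = 12.41 L/h
At steady state, infusion rate R₀ = Css × CL = 37.0 × 12.41 = 459.2 mg/h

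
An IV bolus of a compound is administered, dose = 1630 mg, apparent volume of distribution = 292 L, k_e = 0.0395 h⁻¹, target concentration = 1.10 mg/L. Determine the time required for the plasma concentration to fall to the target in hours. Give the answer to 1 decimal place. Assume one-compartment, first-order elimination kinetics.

41.1 h

C₀ = Dose / Vd = 1630 / 292 = 5.582 mg/L
t = ln(C₀ / C) / k = ln(5.582 / 1.10) / 0.03950
  = ln(5.075) / 0.03950 = 1.624 / 0.03950 = 41.11 h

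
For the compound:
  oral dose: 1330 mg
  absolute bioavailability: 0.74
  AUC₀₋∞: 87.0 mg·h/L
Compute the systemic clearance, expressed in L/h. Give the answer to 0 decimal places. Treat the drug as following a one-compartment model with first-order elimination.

11 L/h

CL = F·Dose / AUC = 0.74 × 1330 / 87.0 = 11.31 L/h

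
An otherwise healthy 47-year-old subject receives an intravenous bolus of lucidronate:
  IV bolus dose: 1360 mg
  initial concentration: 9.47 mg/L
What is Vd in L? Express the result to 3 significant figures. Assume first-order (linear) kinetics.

144 L

Vd = Dose / C₀ = 1360 / 9.47 = 143.6 L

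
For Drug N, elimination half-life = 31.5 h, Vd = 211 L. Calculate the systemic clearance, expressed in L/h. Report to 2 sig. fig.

4.6 L/h

k = ln2 / t½ = 0.693147 / 31.5 = 0.02200 h⁻¹
CL = k × Vd = 0.02200 × 211 = 4.642 L/h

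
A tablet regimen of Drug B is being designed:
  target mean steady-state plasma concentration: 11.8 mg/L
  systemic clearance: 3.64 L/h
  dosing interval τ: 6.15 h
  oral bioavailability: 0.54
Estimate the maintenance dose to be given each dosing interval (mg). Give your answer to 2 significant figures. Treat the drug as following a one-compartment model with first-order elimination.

490 mg

At steady state, F × (Dose/τ) = Css × CL.
Dose = Css × CL × τ / F = 11.8 × 3.640 × 6.15 / 0.54 = 489.2 mg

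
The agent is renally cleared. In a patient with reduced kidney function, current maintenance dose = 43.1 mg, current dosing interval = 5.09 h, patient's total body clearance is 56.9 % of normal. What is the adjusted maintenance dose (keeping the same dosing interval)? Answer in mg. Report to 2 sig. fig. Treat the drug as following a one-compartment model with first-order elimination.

To keep the same average steady-state level, dosing rate must scale with clearance.
CL ratio = 56.9 / 100 = 0.5690
New dose (same interval) = 43.1 × 0.5690 = 24.52 mg

25 mg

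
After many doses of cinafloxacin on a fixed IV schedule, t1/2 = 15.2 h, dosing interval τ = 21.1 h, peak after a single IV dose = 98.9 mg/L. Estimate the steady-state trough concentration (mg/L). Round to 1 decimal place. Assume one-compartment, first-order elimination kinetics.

61.1 mg/L

k = ln2 / t½ = 0.693147 / 15.2 = 0.04560 h⁻¹
e^(−kτ) = e^(−0.04560 × 21.1) = 0.3821
Accumulation ratio R = 1 / (1 − e^(−kτ)) = 1 / (1 − 0.3821) = 1.618
Steady-state trough = C₀ × R × e^(−kτ) = 98.9 × 1.618 × 0.3821 = 61.14 mg/L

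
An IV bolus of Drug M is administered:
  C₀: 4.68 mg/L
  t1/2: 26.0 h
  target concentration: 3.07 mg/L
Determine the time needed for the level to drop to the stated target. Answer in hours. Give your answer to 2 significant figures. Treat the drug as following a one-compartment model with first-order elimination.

16 h

k = ln2 / t½ = 0.693147 / 26.0 = 0.02666 h⁻¹
t = ln(C₀ / C) / k = ln(4.680 / 3.07) / 0.02666
  = ln(1.524) / 0.02666 = 0.4213 / 0.02666 = 15.80 h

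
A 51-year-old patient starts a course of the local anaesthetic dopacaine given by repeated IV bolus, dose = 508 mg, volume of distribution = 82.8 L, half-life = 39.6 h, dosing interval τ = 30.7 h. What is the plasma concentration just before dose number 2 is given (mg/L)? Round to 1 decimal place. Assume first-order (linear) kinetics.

3.6 mg/L

C₀ per dose = Dose / Vd = 508 / 82.8 = 6.135 mg/L
k = ln2 / t½ = 0.693147 / 39.6 = 0.01750 h⁻¹
Fraction remaining after one interval: r = e^(−kτ) = e^(−0.01750 × 30.7) = 0.5844
Before dose 2, 1 dose has been given (aged 1τ).
C_trough = C₀ × r = 6.135 × 0.5844 = 3.585 mg/L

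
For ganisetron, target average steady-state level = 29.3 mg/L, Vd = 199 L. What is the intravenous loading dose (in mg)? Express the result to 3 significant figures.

5830 mg

LD = Css × Vd = 29.3 × 199 = 5831 mg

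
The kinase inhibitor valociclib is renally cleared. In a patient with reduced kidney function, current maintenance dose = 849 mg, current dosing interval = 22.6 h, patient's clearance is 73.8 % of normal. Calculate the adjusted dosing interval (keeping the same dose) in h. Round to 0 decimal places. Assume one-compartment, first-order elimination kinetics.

To keep the same average steady-state level, dosing rate must scale with clearance.
CL ratio = 73.8 / 100 = 0.7380
New interval (same dose) = 22.6 / 0.7380 = 30.62 h

31 h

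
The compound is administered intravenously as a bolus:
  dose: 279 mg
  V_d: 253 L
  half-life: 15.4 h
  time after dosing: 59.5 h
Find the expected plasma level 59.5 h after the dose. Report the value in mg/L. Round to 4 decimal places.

C₀ = Dose / Vd = 279.0 / 253 = 1.103 mg/L
k = ln2 / t½ = 0.693147 / 15.4 = 0.04501 h⁻¹
C = C₀ · e^(−k·t) = 1.103 × e^(−0.04501 × 59.5)
  = 1.103 × 0.06869 = 0.07577 mg/L

0.0758 mg/L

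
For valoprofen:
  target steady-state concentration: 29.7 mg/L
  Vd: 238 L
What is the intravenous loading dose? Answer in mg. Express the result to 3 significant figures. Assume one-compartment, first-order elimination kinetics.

LD = Css × Vd = 29.7 × 238 = 7069 mg

7070 mg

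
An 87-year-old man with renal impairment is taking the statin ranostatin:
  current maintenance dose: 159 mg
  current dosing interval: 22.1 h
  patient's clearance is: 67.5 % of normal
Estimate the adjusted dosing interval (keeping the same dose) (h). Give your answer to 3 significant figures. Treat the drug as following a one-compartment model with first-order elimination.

32.7 h

To keep the same average steady-state level, dosing rate must scale with clearance.
CL ratio = 67.5 / 100 = 0.6750
New interval (same dose) = 22.1 / 0.6750 = 32.74 h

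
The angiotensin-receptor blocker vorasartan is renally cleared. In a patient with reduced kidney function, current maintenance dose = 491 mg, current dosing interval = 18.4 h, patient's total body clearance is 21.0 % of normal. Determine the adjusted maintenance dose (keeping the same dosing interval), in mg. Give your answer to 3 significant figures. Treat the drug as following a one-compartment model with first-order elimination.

To keep the same average steady-state level, dosing rate must scale with clearance.
CL ratio = 21.0 / 100 = 0.2100
New dose (same interval) = 491 × 0.2100 = 103.1 mg

103 mg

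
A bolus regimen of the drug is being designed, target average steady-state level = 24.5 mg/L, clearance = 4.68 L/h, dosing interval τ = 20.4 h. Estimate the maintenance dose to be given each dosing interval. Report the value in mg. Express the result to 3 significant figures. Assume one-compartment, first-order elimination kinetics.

2340 mg

At steady state, Dose/τ = Css × CL.
Dose = Css × CL × τ = 24.5 × 4.680 × 20.4 = 2339 mg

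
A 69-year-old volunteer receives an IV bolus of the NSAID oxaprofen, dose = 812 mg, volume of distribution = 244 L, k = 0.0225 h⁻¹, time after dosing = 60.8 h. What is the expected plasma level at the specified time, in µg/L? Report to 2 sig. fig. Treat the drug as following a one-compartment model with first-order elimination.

C₀ = Dose / Vd = 812.0 / 244 = 3.328 mg/L
C = C₀ · e^(−k·t) = 3.328 × e^(−0.02250 × 60.8)
  = 3.328 × 0.2546 = 0.8473 mg/L
Convert: 0.8473 mg/L × 1000 = 847.3 µg/L

850 µg/L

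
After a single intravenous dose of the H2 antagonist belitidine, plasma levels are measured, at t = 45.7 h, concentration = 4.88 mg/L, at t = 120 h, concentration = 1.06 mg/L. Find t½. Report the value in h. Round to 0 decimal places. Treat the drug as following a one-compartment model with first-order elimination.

k = ln(C₁/C₂) / (t₂ − t₁) = ln(4.88/1.06) / (120 − 45.7)
  = 1.527 / 74.30 = 0.02055 h⁻¹
t½ = ln2 / k = 0.693147 / 0.02055 = 33.73 h

34 h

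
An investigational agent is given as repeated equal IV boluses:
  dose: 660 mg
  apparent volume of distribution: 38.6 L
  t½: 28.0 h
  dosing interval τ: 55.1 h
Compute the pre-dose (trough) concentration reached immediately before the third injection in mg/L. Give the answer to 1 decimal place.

5.5 mg/L

C₀ per dose = Dose / Vd = 660 / 38.6 = 17.10 mg/L
k = ln2 / t½ = 0.693147 / 28.0 = 0.02476 h⁻¹
Fraction remaining after one interval: r = e^(−kτ) = e^(−0.02476 × 55.1) = 0.2556
Before dose 3, 2 doses have been given (aged 1τ, 2τ).
C_trough = C₀ × (r + r²) = 17.10 × (0.2556 + 0.06533) = 5.488 mg/L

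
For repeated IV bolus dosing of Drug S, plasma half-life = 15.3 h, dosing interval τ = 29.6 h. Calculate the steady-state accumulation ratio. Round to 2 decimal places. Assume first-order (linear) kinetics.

k = ln2 / t½ = 0.693147 / 15.3 = 0.04530 h⁻¹
e^(−kτ) = e^(−0.04530 × 29.6) = 0.2616
Accumulation ratio R = 1 / (1 − e^(−kτ)) = 1 / (1 − 0.2616) = 1.354

1.35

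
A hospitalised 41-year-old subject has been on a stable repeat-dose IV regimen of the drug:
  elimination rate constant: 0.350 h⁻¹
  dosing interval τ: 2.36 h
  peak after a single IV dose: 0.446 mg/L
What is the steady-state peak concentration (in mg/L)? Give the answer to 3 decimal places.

e^(−kτ) = e^(−0.3500 × 2.36) = 0.4378
Accumulation ratio R = 1 / (1 − e^(−kτ)) = 1 / (1 − 0.4378) = 1.779
Steady-state peak = C₀ × R = 0.446 × 1.779 = 0.7934 mg/L

0.793 mg/L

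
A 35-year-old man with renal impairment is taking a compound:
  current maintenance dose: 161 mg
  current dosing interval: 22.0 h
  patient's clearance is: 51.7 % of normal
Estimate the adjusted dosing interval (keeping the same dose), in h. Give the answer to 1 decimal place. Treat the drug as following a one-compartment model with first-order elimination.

To keep the same average steady-state level, dosing rate must scale with clearance.
CL ratio = 51.7 / 100 = 0.5170
New interval (same dose) = 22.0 / 0.5170 = 42.55 h

42.6 h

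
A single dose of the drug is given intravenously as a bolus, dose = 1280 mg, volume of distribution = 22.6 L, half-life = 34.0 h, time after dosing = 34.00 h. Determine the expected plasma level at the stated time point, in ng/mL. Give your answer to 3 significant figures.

C₀ = Dose / Vd = 1280 / 22.6 = 56.64 mg/L
k = ln2 / t½ = 0.693147 / 34.0 = 0.02039 h⁻¹
t / t½ = 34.00 / 34.0 = 1 half-lives
C = C₀ × (1/2)^1 = 56.64 × 0.5000 = 28.32 mg/L
Convert: 28.32 mg/L × 1000 = 28320 ng/mL

28300 ng/mL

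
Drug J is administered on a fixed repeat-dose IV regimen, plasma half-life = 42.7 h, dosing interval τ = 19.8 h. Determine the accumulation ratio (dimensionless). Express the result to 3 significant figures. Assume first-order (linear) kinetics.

3.64

k = ln2 / t½ = 0.693147 / 42.7 = 0.01623 h⁻¹
e^(−kτ) = e^(−0.01623 × 19.8) = 0.7252
Accumulation ratio R = 1 / (1 − e^(−kτ)) = 1 / (1 − 0.7252) = 3.639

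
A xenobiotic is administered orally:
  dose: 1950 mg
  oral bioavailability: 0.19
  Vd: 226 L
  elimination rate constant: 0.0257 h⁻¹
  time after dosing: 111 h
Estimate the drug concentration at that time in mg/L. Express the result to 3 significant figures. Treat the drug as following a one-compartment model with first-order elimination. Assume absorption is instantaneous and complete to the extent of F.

0.0946 mg/L

Amount reaching circulation = F × Dose = 0.19 × 1950 = 370.5 mg
C₀ = F·Dose / Vd = 370.5 / 226 = 1.639 mg/L
C = C₀ · e^(−k·t) = 1.639 × e^(−0.02570 × 111)
  = 1.639 × 0.05769 = 0.09455 mg/L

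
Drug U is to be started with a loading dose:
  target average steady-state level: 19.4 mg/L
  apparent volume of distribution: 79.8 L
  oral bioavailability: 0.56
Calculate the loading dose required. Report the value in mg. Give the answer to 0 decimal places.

LD = Css × Vd / F = 19.4 × 79.8 / 0.56 = 2765 mg

2765 mg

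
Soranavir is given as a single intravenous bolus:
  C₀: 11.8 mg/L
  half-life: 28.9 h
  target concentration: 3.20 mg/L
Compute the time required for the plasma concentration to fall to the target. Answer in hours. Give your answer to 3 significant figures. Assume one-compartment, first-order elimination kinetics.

54.4 h

k = ln2 / t½ = 0.693147 / 28.9 = 0.02398 h⁻¹
t = ln(C₀ / C) / k = ln(11.80 / 3.20) / 0.02398
  = ln(3.688) / 0.02398 = 1.305 / 0.02398 = 54.42 h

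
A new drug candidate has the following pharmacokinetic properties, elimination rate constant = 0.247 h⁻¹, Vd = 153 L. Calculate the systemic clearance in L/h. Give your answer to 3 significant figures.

CL = k × Vd = 0.247 × 153 = 37.79 L/h

37.8 L/h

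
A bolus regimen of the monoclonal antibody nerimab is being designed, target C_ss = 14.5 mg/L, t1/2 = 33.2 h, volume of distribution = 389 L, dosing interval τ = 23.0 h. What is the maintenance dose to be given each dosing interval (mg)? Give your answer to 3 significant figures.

2710 mg

k = ln2 / t½ = 0.693147 / 33.2 = 0.02088 h⁻¹
CL = k × Vd = 0.02088 × 389 = 8.122 L/h
At steady state, Dose/τ = Css × CL.
Dose = Css × CL × τ = 14.5 × 8.122 × 23.0 = 2709 mg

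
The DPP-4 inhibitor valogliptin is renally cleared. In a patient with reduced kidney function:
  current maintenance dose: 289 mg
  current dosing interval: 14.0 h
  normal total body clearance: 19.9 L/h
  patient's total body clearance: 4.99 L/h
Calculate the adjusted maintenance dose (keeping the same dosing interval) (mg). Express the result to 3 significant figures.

To keep the same average steady-state level, dosing rate must scale with clearance.
CL ratio = 4.99 / 19.9 = 0.2508
New dose (same interval) = 289 × 0.2508 = 72.48 mg

72.5 mg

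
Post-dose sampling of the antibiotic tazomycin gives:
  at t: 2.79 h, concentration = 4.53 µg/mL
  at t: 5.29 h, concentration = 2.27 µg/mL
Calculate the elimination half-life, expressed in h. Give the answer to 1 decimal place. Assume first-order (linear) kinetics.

k = ln(C₁/C₂) / (t₂ − t₁) = ln(4.53/2.27) / (5.29 − 2.79)
  = 0.6909 / 2.500 = 0.2764 h⁻¹
t½ = ln2 / k = 0.693147 / 0.2764 = 2.508 h

2.5 h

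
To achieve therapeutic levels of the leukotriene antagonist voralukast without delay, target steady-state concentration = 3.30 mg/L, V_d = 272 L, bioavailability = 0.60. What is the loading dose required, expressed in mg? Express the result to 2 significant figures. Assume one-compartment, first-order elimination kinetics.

1500 mg

LD = Css × Vd / F = 3.30 × 272 / 0.60 = 1496 mg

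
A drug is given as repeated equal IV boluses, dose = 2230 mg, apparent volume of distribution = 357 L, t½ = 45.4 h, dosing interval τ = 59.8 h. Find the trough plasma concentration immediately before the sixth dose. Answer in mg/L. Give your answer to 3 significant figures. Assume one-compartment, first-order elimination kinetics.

C₀ per dose = Dose / Vd = 2230 / 357 = 6.246 mg/L
k = ln2 / t½ = 0.693147 / 45.4 = 0.01527 h⁻¹
Fraction remaining after one interval: r = e^(−kτ) = e^(−0.01527 × 59.8) = 0.4013
Before dose 6, 5 doses have been given (aged 1τ, 2τ, 3τ, 4τ, 5τ).
C_trough = C₀ × (r + r² + … + r^5) = C₀ × r(1−r^5)/(1−r)
        = 6.246 × 0.4013 × (1 − 0.01041) / (1 − 0.4013) = 4.143 mg/L

4.14 mg/L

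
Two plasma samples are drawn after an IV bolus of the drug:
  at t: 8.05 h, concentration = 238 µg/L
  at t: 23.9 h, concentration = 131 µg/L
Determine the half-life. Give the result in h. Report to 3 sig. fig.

18.4 h

k = ln(C₁/C₂) / (t₂ − t₁) = ln(238/131) / (23.9 − 8.05)
  = 0.5971 / 15.85 = 0.03767 h⁻¹
t½ = ln2 / k = 0.693147 / 0.03767 = 18.40 h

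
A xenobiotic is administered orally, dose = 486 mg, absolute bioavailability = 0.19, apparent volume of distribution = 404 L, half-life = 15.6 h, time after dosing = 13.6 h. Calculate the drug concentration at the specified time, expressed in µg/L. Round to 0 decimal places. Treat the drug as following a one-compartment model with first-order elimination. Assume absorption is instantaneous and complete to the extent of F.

Amount reaching circulation = F × Dose = 0.19 × 486.0 = 92.34 mg
C₀ = F·Dose / Vd = 92.34 / 404 = 0.2286 mg/L
k = ln2 / t½ = 0.693147 / 15.6 = 0.04443 h⁻¹
C = C₀ · e^(−k·t) = 0.2286 × e^(−0.04443 × 13.6)
  = 0.2286 × 0.5465 = 0.1249 mg/L
Convert: 0.1249 mg/L × 1000 = 124.9 µg/L

125 µg/L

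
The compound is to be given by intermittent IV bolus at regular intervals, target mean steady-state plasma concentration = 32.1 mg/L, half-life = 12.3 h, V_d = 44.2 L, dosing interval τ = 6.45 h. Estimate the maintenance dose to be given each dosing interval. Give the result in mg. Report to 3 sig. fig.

k = ln2 / t½ = 0.693147 / 12.3 = 0.05635 h⁻¹
CL = k × Vd = 0.05635 × 44.2 = 2.491 L/h
At steady state, Dose/τ = Css × CL.
Dose = Css × CL × τ = 32.1 × 2.491 × 6.45 = 515.7 mg

516 mg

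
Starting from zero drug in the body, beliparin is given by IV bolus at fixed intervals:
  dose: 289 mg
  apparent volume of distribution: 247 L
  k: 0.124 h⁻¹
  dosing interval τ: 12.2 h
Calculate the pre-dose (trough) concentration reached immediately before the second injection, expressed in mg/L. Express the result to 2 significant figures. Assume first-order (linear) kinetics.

0.26 mg/L

C₀ per dose = Dose / Vd = 289 / 247 = 1.170 mg/L
Fraction remaining after one interval: r = e^(−kτ) = e^(−0.1240 × 12.2) = 0.2203
Before dose 2, 1 dose has been given (aged 1τ).
C_trough = C₀ × r = 1.170 × 0.2203 = 0.2578 mg/L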